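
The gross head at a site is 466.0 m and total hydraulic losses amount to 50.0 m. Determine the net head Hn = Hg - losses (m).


Hn = 466.0 - 50.0 = 416.0000 m


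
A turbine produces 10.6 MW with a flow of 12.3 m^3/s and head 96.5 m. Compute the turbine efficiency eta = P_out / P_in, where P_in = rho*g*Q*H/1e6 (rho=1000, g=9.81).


P_in = 1000 * 9.81 * 12.3 * 96.5 / 1e6 = 11.6440 MW
eta = 10.6 / 11.6440 = 0.9103


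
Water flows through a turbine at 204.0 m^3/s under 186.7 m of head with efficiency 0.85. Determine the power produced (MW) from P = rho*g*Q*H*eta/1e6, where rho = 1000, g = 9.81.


P = 1000 * 9.81 * 204.0 * 186.7 * 0.85 / 1e6 = 317.5868 MW


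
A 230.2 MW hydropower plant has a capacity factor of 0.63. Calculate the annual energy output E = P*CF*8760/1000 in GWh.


E = 230.2 * 0.63 * 8760 / 1000 = 1270.4278 GWh


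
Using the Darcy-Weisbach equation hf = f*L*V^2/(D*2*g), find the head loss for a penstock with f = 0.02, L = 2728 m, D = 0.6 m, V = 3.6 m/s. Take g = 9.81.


hf = 0.02 * 2728 * 3.6^2 / (0.6 * 2 * 9.81) = 60.0661 m


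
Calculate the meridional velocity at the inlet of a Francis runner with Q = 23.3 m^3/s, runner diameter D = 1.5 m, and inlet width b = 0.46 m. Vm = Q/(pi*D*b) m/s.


Vm = 23.3 / (pi * 1.5 * 0.46) = 10.7487 m/s


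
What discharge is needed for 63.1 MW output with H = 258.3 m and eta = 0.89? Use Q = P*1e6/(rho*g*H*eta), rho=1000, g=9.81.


Q = 63.1 * 1e6 / (1000 * 9.81 * 258.3 * 0.89) = 27.9799 m^3/s


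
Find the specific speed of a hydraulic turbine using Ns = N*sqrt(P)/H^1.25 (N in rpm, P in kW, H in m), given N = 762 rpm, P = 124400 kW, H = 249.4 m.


Ns = 762 * 124400^0.5 / 249.4^1.25 = 271.1718


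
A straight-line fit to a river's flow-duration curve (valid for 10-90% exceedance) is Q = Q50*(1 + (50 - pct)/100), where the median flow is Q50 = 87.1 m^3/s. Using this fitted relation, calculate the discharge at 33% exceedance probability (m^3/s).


Q = 87.1 * (1 + (50 - 33)/100) = 101.9070 m^3/s


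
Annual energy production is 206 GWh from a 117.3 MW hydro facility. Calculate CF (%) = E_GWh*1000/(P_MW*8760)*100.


CF = 206 * 1000 / (117.3 * 8760) * 100 = 20.0477 %


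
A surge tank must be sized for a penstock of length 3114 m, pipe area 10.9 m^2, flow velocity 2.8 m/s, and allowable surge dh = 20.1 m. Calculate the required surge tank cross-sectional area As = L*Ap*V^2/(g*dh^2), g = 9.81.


As = 3114 * 10.9 * 2.8^2 / (9.81 * 20.1^2) = 67.1429 m^2


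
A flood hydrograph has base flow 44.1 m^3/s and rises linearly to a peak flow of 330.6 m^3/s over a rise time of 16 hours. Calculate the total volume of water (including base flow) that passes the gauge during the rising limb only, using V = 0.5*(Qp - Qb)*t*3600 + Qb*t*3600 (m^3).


V = 0.5*(330.6 - 44.1)*16*3600 + 44.1*16*3600 = 1.0791e+07 m^3


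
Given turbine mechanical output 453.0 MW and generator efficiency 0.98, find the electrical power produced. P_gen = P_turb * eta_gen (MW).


P_gen = 453.0 * 0.98 = 443.9400 MW


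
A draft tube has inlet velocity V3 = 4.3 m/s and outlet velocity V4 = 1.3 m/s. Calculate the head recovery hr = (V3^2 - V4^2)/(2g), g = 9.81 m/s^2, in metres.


hr = (4.3^2 - 1.3^2) / (2*9.81) = 0.8563 m


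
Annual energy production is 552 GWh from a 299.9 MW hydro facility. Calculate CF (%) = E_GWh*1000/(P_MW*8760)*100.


CF = 552 * 1000 / (299.9 * 8760) * 100 = 21.0116 %


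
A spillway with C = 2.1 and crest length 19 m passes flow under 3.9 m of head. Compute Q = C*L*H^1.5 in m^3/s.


Q = 2.1 * 19 * 3.9^1.5 = 307.3051 m^3/s


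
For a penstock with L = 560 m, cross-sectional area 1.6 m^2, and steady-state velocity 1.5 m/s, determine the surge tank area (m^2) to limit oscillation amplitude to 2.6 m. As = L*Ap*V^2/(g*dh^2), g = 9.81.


As = 560 * 1.6 * 1.5^2 / (9.81 * 2.6^2) = 30.4001 m^2


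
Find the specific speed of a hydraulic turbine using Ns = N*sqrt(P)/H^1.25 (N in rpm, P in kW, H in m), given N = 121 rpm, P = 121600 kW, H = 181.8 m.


Ns = 121 * 121600^0.5 / 181.8^1.25 = 63.2062


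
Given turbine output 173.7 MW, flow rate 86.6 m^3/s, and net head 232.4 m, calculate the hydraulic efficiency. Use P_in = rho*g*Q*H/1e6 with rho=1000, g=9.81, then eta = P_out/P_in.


P_in = 1000 * 9.81 * 86.6 * 232.4 / 1e6 = 197.4345 MW
eta = 173.7 / 197.4345 = 0.8798


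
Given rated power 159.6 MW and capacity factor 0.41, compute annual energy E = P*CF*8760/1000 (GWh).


E = 159.6 * 0.41 * 8760 / 1000 = 573.2194 GWh


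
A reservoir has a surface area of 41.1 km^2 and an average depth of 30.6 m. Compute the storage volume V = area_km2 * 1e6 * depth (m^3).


V = 41.1 * 1e6 * 30.6 = 1.2577e+09 m^3


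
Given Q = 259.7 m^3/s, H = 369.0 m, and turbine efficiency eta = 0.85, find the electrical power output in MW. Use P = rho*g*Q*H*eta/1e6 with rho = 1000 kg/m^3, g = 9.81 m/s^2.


P = 1000 * 9.81 * 259.7 * 369.0 * 0.85 / 1e6 = 799.0726 MW


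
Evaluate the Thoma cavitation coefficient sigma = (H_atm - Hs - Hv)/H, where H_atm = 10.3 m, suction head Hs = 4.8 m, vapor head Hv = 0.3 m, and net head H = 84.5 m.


sigma = (10.3 - 4.8 - 0.3) / 84.5 = 0.0615


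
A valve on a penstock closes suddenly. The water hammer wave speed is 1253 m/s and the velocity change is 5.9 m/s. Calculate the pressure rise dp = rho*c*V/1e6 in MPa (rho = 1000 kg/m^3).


dp = 1000 * 1253 * 5.9 / 1e6 = 7.3927 MPa


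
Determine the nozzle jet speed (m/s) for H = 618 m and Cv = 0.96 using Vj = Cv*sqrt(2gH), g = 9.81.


Vj = 0.96 * sqrt(2*9.81*618) = 105.7097 m/s


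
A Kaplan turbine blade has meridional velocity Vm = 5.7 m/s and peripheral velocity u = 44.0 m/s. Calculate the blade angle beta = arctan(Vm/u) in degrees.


beta = arctan(5.7 / 44.0) = 7.3813 degrees


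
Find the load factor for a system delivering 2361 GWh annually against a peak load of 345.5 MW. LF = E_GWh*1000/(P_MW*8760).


LF = 2361 * 1000 / (345.5 * 8760) = 0.7801


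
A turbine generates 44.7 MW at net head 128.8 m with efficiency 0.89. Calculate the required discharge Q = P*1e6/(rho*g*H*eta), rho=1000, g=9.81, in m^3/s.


Q = 44.7 * 1e6 / (1000 * 9.81 * 128.8 * 0.89) = 39.7496 m^3/s


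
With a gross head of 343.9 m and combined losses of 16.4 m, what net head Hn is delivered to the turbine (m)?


Hn = 343.9 - 16.4 = 327.5000 m


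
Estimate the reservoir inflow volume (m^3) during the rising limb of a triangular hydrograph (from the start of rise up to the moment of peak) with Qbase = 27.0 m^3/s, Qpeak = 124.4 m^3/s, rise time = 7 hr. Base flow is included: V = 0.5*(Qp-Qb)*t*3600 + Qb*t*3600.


V = 0.5*(124.4 - 27.0)*7*3600 + 27.0*7*3600 = 1.9076e+06 m^3


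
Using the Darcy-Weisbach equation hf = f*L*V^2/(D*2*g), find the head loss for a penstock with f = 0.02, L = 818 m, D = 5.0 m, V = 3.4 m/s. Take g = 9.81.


hf = 0.02 * 818 * 3.4^2 / (5.0 * 2 * 9.81) = 1.9278 m


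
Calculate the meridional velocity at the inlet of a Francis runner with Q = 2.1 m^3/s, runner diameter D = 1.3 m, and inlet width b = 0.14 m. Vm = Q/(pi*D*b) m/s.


Vm = 2.1 / (pi * 1.3 * 0.14) = 3.6728 m/s


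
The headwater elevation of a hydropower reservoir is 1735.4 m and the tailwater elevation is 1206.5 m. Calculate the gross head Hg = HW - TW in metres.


Hg = 1735.4 - 1206.5 = 528.9000 m


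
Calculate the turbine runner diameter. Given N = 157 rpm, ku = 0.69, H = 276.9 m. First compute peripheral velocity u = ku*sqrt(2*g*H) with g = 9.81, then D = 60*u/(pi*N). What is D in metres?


u = 0.69 * sqrt(2*9.81*276.9) = 50.8581 m/s
D = 60 * 50.8581 / (pi * 157) = 6.1867 m


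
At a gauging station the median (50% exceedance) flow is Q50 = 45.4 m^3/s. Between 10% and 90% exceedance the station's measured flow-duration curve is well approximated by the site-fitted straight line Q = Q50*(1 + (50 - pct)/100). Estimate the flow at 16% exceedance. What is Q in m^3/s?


Q = 45.4 * (1 + (50 - 16)/100) = 60.8360 m^3/s


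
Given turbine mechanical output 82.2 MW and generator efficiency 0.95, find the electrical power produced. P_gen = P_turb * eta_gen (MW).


P_gen = 82.2 * 0.95 = 78.0900 MW


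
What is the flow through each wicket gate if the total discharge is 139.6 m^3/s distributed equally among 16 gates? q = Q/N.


q = 139.6 / 16 = 8.7250 m^3/s


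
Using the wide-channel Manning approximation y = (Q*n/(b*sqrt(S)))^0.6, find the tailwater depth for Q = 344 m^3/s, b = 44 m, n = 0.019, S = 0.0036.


y = (344 * 0.019 / (44 * 0.0036^0.5))^0.6 = 1.7228 m


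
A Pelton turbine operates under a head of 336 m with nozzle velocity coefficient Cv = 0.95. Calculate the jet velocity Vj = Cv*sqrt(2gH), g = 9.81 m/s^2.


Vj = 0.95 * sqrt(2*9.81*336) = 77.1334 m/s


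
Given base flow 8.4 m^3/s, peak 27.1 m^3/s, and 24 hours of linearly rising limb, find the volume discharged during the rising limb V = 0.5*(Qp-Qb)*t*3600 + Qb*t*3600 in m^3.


V = 0.5*(27.1 - 8.4)*24*3600 + 8.4*24*3600 = 1.5336e+06 m^3


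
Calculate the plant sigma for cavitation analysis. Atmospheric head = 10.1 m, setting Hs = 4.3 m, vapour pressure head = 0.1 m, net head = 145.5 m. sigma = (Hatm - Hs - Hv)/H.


sigma = (10.1 - 4.3 - 0.1) / 145.5 = 0.0392


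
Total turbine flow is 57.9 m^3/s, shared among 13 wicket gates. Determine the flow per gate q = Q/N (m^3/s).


q = 57.9 / 13 = 4.4538 m^3/s


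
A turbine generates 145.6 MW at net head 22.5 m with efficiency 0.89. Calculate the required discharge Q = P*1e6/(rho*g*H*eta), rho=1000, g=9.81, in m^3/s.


Q = 145.6 * 1e6 / (1000 * 9.81 * 22.5 * 0.89) = 741.1734 m^3/s


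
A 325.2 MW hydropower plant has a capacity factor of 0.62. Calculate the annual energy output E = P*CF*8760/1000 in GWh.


E = 325.2 * 0.62 * 8760 / 1000 = 1766.2262 GWh


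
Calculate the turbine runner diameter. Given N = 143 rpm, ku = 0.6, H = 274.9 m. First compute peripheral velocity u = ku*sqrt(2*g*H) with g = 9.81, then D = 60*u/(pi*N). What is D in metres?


u = 0.6 * sqrt(2*9.81*274.9) = 44.0644 m/s
D = 60 * 44.0644 / (pi * 143) = 5.8851 m


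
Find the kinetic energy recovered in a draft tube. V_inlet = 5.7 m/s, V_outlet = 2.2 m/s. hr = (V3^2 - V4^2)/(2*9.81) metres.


hr = (5.7^2 - 2.2^2) / (2*9.81) = 1.4093 m


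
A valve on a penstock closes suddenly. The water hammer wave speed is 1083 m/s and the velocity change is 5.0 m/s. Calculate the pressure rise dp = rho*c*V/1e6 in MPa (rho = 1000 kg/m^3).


dp = 1000 * 1083 * 5.0 / 1e6 = 5.4150 MPa


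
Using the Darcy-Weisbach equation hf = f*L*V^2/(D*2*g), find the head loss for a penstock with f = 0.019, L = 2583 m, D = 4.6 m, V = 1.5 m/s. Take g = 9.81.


hf = 0.019 * 2583 * 1.5^2 / (4.6 * 2 * 9.81) = 1.2235 m


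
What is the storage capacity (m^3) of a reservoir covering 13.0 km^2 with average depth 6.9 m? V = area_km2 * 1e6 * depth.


V = 13.0 * 1e6 * 6.9 = 8.9700e+07 m^3


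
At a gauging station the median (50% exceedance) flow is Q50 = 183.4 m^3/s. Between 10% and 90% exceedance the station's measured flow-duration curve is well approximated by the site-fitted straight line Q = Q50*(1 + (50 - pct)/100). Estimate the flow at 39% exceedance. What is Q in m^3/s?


Q = 183.4 * (1 + (50 - 39)/100) = 203.5740 m^3/s


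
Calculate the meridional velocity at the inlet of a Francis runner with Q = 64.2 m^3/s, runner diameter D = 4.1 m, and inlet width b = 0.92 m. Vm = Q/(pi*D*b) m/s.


Vm = 64.2 / (pi * 4.1 * 0.92) = 5.4177 m/s


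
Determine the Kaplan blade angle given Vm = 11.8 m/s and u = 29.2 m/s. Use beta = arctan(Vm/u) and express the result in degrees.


beta = arctan(11.8 / 29.2) = 22.0041 degrees


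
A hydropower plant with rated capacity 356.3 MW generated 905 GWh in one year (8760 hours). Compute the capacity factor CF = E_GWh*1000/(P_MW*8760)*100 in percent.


CF = 905 * 1000 / (356.3 * 8760) * 100 = 28.9954 %


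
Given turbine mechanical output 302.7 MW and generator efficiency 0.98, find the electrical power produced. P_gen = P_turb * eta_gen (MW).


P_gen = 302.7 * 0.98 = 296.6460 MW


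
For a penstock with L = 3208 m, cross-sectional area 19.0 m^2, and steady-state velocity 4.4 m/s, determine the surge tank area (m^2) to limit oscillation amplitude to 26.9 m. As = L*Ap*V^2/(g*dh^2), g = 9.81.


As = 3208 * 19.0 * 4.4^2 / (9.81 * 26.9^2) = 166.2340 m^2


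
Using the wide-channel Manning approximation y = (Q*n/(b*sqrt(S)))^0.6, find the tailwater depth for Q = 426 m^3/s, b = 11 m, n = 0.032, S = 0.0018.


y = (426 * 0.032 / (11 * 0.0018^0.5))^0.6 = 7.5739 m


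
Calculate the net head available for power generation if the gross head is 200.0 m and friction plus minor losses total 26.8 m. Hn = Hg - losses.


Hn = 200.0 - 26.8 = 173.2000 m


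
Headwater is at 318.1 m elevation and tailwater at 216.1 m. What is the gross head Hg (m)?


Hg = 318.1 - 216.1 = 102.0000 m


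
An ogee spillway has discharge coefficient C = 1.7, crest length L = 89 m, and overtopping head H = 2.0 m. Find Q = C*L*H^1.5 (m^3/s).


Q = 1.7 * 89 * 2.0^1.5 = 427.9410 m^3/s


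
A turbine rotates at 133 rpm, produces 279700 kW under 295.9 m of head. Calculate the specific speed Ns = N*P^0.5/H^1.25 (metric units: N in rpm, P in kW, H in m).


Ns = 133 * 279700^0.5 / 295.9^1.25 = 57.3148


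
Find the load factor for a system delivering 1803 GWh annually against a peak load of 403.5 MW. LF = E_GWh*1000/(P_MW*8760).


LF = 1803 * 1000 / (403.5 * 8760) = 0.5101


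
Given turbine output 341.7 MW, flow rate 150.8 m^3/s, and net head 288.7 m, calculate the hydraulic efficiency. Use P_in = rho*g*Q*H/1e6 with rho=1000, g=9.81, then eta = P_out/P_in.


P_in = 1000 * 9.81 * 150.8 * 288.7 / 1e6 = 427.0878 MW
eta = 341.7 / 427.0878 = 0.8001


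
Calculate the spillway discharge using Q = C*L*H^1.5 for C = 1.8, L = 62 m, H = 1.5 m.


Q = 1.8 * 62 * 1.5^1.5 = 205.0223 m^3/s


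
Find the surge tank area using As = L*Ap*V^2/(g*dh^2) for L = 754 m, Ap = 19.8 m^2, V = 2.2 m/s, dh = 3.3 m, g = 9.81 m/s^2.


As = 754 * 19.8 * 2.2^2 / (9.81 * 3.3^2) = 676.3710 m^2


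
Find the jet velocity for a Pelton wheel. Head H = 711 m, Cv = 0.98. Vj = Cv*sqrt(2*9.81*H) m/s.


Vj = 0.98 * sqrt(2*9.81*711) = 115.7472 m/s


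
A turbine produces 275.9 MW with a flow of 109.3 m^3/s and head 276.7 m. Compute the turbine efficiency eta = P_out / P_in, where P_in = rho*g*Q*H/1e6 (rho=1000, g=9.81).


P_in = 1000 * 9.81 * 109.3 * 276.7 / 1e6 = 296.6869 MW
eta = 275.9 / 296.6869 = 0.9299


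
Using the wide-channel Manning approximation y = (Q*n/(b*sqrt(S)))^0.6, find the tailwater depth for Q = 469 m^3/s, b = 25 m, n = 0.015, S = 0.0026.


y = (469 * 0.015 / (25 * 0.0026^0.5))^0.6 = 2.7868 m


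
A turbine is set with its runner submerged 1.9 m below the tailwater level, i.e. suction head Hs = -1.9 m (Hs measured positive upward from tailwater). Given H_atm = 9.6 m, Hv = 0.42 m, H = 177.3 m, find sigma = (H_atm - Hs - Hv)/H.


sigma = (9.6 - (-1.9) - 0.42) / 177.3 = 0.0625


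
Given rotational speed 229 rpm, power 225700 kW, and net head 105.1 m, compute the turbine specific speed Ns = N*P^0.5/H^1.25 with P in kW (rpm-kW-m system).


Ns = 229 * 225700^0.5 / 105.1^1.25 = 323.2942


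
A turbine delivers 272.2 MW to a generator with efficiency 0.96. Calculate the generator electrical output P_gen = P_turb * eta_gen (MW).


P_gen = 272.2 * 0.96 = 261.3120 MW


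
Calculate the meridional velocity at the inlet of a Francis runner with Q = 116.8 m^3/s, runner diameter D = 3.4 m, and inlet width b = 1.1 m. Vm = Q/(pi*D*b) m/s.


Vm = 116.8 / (pi * 3.4 * 1.1) = 9.9408 m/s


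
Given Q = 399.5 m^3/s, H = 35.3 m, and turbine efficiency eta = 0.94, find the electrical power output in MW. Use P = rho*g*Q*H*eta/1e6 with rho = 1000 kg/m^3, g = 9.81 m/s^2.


P = 1000 * 9.81 * 399.5 * 35.3 * 0.94 / 1e6 = 130.0434 MW


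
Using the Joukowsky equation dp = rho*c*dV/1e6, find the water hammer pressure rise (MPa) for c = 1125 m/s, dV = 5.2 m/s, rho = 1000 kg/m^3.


dp = 1000 * 1125 * 5.2 / 1e6 = 5.8500 MPa


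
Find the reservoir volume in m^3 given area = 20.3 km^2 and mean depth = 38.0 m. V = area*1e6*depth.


V = 20.3 * 1e6 * 38.0 = 7.7140e+08 m^3


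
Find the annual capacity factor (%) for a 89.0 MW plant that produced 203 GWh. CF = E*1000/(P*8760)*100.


CF = 203 * 1000 / (89.0 * 8760) * 100 = 26.0377 %


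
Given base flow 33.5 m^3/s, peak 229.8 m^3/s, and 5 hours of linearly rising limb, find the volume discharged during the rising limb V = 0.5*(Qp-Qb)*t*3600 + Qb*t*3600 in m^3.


V = 0.5*(229.8 - 33.5)*5*3600 + 33.5*5*3600 = 2.3697e+06 m^3


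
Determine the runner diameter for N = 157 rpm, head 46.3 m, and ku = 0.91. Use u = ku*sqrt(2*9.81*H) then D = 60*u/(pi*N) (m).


u = 0.91 * sqrt(2*9.81*46.3) = 27.4272 m/s
D = 60 * 27.4272 / (pi * 157) = 3.3364 m


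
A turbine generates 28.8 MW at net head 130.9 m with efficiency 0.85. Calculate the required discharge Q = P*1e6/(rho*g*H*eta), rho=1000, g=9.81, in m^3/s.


Q = 28.8 * 1e6 / (1000 * 9.81 * 130.9 * 0.85) = 26.3855 m^3/s


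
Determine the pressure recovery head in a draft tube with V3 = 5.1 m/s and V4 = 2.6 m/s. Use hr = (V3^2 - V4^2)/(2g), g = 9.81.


hr = (5.1^2 - 2.6^2) / (2*9.81) = 0.9811 m


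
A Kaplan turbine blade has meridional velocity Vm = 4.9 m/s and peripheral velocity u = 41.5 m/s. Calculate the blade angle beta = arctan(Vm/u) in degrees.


beta = arctan(4.9 / 41.5) = 6.7339 degrees


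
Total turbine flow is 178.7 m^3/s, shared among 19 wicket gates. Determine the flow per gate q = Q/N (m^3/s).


q = 178.7 / 19 = 9.4053 m^3/s


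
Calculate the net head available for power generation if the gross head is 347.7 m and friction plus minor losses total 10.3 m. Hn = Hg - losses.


Hn = 347.7 - 10.3 = 337.4000 m


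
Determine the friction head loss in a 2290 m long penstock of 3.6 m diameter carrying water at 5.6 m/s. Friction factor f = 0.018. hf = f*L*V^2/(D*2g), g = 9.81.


hf = 0.018 * 2290 * 5.6^2 / (3.6 * 2 * 9.81) = 18.3013 m


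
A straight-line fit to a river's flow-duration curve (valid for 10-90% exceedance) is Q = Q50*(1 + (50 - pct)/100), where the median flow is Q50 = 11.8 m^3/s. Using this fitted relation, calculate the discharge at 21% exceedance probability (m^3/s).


Q = 11.8 * (1 + (50 - 21)/100) = 15.2220 m^3/s


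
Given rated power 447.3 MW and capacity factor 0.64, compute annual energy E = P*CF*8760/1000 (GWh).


E = 447.3 * 0.64 * 8760 / 1000 = 2507.7427 GWh


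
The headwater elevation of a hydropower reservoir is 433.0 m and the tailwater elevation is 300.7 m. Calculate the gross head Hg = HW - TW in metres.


Hg = 433.0 - 300.7 = 132.3000 m


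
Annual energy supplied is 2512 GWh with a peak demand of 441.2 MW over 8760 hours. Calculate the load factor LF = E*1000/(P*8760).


LF = 2512 * 1000 / (441.2 * 8760) = 0.6500


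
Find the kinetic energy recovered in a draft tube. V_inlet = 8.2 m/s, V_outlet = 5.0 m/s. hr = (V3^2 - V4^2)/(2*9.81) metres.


hr = (8.2^2 - 5.0^2) / (2*9.81) = 2.1529 m


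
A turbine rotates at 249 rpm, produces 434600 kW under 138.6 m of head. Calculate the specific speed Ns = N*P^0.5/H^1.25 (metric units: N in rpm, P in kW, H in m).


Ns = 249 * 434600^0.5 / 138.6^1.25 = 345.1757


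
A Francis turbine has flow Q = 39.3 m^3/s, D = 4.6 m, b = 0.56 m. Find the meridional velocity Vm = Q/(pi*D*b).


Vm = 39.3 / (pi * 4.6 * 0.56) = 4.8562 m/s


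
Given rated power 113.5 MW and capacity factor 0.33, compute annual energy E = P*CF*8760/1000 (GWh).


E = 113.5 * 0.33 * 8760 / 1000 = 328.1058 GWh


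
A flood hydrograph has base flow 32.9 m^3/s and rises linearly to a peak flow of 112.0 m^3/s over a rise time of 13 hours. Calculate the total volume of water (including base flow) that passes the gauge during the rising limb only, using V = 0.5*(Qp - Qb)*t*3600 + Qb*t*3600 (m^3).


V = 0.5*(112.0 - 32.9)*13*3600 + 32.9*13*3600 = 3.3907e+06 m^3


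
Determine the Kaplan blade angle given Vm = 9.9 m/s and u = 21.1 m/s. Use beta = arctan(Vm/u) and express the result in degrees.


beta = arctan(9.9 / 21.1) = 25.1357 degrees


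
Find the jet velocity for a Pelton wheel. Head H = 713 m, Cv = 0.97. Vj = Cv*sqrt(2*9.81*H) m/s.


Vj = 0.97 * sqrt(2*9.81*713) = 114.7271 m/s


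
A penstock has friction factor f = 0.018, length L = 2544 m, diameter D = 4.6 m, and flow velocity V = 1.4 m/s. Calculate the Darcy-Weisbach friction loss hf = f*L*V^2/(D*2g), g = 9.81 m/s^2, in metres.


hf = 0.018 * 2544 * 1.4^2 / (4.6 * 2 * 9.81) = 0.9945 m


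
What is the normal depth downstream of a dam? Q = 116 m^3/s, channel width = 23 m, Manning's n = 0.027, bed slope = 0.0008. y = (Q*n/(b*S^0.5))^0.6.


y = (116 * 0.027 / (23 * 0.0008^0.5))^0.6 = 2.5676 m


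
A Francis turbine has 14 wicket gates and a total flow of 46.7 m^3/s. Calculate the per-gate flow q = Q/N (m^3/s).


q = 46.7 / 14 = 3.3357 m^3/s


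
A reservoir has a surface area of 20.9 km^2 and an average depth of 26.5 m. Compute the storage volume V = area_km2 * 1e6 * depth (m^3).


V = 20.9 * 1e6 * 26.5 = 5.5385e+08 m^3


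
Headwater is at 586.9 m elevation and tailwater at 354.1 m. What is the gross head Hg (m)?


Hg = 586.9 - 354.1 = 232.8000 m


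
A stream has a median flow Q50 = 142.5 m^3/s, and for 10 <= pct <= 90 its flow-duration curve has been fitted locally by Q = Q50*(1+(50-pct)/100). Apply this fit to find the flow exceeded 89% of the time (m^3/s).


Q = 142.5 * (1 + (50 - 89)/100) = 86.9250 m^3/s


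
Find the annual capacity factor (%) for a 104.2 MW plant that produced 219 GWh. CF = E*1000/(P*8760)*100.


CF = 219 * 1000 / (104.2 * 8760) * 100 = 23.9923 %


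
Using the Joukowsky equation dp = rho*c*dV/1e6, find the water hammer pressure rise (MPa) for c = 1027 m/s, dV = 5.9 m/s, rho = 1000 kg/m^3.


dp = 1000 * 1027 * 5.9 / 1e6 = 6.0593 MPa


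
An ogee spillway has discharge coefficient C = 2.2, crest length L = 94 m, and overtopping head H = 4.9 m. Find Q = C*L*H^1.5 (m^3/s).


Q = 2.2 * 94 * 4.9^1.5 = 2243.0794 m^3/s


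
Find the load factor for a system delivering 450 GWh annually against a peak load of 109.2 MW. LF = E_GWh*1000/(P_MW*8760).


LF = 450 * 1000 / (109.2 * 8760) = 0.4704


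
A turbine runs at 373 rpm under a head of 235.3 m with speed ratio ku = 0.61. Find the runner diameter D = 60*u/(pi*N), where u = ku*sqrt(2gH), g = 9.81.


u = 0.61 * sqrt(2*9.81*235.3) = 41.4467 m/s
D = 60 * 41.4467 / (pi * 373) = 2.1222 m


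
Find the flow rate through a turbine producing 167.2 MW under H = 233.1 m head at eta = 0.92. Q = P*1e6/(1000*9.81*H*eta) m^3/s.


Q = 167.2 * 1e6 / (1000 * 9.81 * 233.1 * 0.92) = 79.4762 m^3/s


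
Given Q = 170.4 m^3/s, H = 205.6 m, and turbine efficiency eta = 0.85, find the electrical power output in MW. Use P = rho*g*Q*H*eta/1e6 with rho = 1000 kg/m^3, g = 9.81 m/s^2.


P = 1000 * 9.81 * 170.4 * 205.6 * 0.85 / 1e6 = 292.1330 MW


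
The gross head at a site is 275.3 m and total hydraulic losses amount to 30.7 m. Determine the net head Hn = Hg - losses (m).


Hn = 275.3 - 30.7 = 244.6000 m


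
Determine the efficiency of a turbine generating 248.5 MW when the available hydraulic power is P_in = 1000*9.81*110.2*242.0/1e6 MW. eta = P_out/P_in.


P_in = 1000 * 9.81 * 110.2 * 242.0 / 1e6 = 261.6170 MW
eta = 248.5 / 261.6170 = 0.9499


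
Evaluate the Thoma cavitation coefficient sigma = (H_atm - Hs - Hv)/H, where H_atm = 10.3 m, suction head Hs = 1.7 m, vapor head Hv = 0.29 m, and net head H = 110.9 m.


sigma = (10.3 - 1.7 - 0.29) / 110.9 = 0.0749


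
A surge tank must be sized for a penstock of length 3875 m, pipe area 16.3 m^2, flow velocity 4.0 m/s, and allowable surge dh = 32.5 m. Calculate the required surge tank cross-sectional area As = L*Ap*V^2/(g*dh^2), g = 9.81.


As = 3875 * 16.3 * 4.0^2 / (9.81 * 32.5^2) = 97.5312 m^2


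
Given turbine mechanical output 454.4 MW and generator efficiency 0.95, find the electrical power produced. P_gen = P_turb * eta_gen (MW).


P_gen = 454.4 * 0.95 = 431.6800 MW


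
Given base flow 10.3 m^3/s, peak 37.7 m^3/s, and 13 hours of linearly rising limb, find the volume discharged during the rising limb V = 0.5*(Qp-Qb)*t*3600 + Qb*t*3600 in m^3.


V = 0.5*(37.7 - 10.3)*13*3600 + 10.3*13*3600 = 1.1232e+06 m^3


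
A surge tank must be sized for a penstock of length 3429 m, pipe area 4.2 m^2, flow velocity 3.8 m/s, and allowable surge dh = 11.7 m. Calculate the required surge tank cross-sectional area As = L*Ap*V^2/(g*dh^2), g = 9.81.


As = 3429 * 4.2 * 3.8^2 / (9.81 * 11.7^2) = 154.8614 m^2


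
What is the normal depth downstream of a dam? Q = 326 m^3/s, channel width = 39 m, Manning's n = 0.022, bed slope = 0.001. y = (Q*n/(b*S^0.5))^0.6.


y = (326 * 0.022 / (39 * 0.001^0.5))^0.6 = 2.8757 m


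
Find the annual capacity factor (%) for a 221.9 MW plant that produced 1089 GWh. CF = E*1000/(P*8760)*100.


CF = 1089 * 1000 / (221.9 * 8760) * 100 = 56.0230 %


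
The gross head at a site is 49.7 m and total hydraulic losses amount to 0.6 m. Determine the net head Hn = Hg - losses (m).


Hn = 49.7 - 0.6 = 49.1000 m


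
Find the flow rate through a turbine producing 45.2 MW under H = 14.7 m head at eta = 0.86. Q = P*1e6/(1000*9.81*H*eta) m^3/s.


Q = 45.2 * 1e6 / (1000 * 9.81 * 14.7 * 0.86) = 364.4632 m^3/s


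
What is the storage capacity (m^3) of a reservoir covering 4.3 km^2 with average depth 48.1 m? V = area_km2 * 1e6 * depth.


V = 4.3 * 1e6 * 48.1 = 2.0683e+08 m^3


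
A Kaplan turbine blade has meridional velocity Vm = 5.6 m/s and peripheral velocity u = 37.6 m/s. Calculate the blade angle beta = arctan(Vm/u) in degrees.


beta = arctan(5.6 / 37.6) = 8.4711 degrees


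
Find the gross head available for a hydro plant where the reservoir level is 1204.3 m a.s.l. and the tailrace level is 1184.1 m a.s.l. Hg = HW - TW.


Hg = 1204.3 - 1184.1 = 20.2000 m


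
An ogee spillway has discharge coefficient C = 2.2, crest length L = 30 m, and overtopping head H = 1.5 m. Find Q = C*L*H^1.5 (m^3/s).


Q = 2.2 * 30 * 1.5^1.5 = 121.2497 m^3/s


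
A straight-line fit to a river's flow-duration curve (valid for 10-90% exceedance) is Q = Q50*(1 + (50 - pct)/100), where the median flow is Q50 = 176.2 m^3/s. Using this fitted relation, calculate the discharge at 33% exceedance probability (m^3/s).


Q = 176.2 * (1 + (50 - 33)/100) = 206.1540 m^3/s


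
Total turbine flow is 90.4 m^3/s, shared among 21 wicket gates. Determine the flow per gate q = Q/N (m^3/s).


q = 90.4 / 21 = 4.3048 m^3/s


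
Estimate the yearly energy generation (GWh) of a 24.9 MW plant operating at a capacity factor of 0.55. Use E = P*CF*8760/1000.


E = 24.9 * 0.55 * 8760 / 1000 = 119.9682 GWh


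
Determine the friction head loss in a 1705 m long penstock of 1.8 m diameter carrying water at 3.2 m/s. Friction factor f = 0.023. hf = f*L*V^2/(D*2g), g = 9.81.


hf = 0.023 * 1705 * 3.2^2 / (1.8 * 2 * 9.81) = 11.3705 m


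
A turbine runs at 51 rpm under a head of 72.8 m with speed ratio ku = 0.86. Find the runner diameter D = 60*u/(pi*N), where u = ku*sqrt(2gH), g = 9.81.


u = 0.86 * sqrt(2*9.81*72.8) = 32.5023 m/s
D = 60 * 32.5023 / (pi * 51) = 12.1715 m


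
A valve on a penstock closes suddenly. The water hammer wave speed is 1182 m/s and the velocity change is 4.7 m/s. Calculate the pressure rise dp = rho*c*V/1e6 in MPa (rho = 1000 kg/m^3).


dp = 1000 * 1182 * 4.7 / 1e6 = 5.5554 MPa


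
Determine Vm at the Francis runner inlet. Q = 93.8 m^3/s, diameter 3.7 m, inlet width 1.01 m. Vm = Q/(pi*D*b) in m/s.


Vm = 93.8 / (pi * 3.7 * 1.01) = 7.9897 m/s


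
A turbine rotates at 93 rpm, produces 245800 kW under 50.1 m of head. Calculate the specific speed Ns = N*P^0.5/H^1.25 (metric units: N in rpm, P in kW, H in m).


Ns = 93 * 245800^0.5 / 50.1^1.25 = 345.9208


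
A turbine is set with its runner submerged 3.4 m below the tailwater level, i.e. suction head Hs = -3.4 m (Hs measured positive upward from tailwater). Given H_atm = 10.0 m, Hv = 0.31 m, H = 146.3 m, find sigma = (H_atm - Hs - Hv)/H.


sigma = (10.0 - (-3.4) - 0.31) / 146.3 = 0.0895


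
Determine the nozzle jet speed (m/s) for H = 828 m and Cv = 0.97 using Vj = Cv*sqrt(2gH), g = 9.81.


Vj = 0.97 * sqrt(2*9.81*828) = 123.6336 m/s


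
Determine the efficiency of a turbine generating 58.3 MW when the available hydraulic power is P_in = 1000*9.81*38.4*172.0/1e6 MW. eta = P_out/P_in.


P_in = 1000 * 9.81 * 38.4 * 172.0 / 1e6 = 64.7931 MW
eta = 58.3 / 64.7931 = 0.8998


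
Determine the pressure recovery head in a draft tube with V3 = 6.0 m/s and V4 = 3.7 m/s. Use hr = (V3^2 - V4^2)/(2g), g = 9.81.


hr = (6.0^2 - 3.7^2) / (2*9.81) = 1.1371 m


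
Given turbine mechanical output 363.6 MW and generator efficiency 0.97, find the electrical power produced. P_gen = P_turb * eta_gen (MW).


P_gen = 363.6 * 0.97 = 352.6920 MW


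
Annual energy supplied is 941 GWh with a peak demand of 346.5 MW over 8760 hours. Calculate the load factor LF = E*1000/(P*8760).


LF = 941 * 1000 / (346.5 * 8760) = 0.3100


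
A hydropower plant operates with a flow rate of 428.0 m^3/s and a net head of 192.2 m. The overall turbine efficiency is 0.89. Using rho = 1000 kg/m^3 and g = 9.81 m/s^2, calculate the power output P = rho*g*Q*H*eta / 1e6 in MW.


P = 1000 * 9.81 * 428.0 * 192.2 * 0.89 / 1e6 = 718.2178 MW


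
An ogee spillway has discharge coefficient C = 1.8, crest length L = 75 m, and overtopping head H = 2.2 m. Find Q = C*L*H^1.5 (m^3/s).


Q = 1.8 * 75 * 2.2^1.5 = 440.5222 m^3/s


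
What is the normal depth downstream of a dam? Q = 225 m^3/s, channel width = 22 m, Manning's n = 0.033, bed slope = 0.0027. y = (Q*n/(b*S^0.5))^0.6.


y = (225 * 0.033 / (22 * 0.0027^0.5))^0.6 = 3.0729 m


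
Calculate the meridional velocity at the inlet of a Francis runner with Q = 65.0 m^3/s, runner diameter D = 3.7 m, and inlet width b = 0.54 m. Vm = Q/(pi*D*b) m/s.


Vm = 65.0 / (pi * 3.7 * 0.54) = 10.3554 m/s


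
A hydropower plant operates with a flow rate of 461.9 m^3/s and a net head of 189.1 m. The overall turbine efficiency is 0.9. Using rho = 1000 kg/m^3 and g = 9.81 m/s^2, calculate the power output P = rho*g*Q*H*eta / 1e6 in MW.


P = 1000 * 9.81 * 461.9 * 189.1 * 0.9 / 1e6 = 771.1716 MW


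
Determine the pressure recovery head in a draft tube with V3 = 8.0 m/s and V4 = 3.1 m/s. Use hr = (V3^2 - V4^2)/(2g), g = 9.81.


hr = (8.0^2 - 3.1^2) / (2*9.81) = 2.7722 m


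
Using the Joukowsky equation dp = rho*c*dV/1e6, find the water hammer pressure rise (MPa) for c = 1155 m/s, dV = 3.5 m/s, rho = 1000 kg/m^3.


dp = 1000 * 1155 * 3.5 / 1e6 = 4.0425 MPa


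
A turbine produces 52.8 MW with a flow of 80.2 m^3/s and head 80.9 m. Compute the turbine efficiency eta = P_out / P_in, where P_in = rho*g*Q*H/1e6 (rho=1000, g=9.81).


P_in = 1000 * 9.81 * 80.2 * 80.9 / 1e6 = 63.6490 MW
eta = 52.8 / 63.6490 = 0.8295


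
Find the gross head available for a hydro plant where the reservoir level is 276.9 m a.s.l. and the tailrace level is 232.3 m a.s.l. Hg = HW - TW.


Hg = 276.9 - 232.3 = 44.6000 m


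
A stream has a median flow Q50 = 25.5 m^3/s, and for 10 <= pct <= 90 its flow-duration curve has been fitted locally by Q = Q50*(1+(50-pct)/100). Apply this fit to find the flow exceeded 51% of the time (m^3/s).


Q = 25.5 * (1 + (50 - 51)/100) = 25.2450 m^3/s


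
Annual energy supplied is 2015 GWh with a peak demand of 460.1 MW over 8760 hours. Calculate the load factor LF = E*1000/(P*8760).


LF = 2015 * 1000 / (460.1 * 8760) = 0.4999


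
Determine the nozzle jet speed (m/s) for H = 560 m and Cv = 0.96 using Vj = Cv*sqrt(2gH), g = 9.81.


Vj = 0.96 * sqrt(2*9.81*560) = 100.6271 m/s


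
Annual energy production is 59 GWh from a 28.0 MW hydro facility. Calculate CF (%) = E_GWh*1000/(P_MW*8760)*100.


CF = 59 * 1000 / (28.0 * 8760) * 100 = 24.0541 %


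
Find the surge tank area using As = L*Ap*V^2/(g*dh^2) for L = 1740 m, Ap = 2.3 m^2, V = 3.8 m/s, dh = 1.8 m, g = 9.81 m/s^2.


As = 1740 * 2.3 * 3.8^2 / (9.81 * 1.8^2) = 1818.1523 m^2


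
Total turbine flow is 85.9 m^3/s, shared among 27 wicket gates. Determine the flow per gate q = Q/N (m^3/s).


q = 85.9 / 27 = 3.1815 m^3/s


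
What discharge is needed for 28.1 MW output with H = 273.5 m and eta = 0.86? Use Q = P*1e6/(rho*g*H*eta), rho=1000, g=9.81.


Q = 28.1 * 1e6 / (1000 * 9.81 * 273.5 * 0.86) = 12.1782 m^3/s


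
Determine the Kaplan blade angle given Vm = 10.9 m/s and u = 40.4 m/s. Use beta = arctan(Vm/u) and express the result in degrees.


beta = arctan(10.9 / 40.4) = 15.0990 degrees


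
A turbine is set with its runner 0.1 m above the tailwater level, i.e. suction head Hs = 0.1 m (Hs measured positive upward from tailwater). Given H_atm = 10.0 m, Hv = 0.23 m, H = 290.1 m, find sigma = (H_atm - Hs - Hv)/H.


sigma = (10.0 - 0.1 - 0.23) / 290.1 = 0.0333


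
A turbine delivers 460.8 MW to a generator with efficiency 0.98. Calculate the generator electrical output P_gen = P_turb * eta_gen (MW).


P_gen = 460.8 * 0.98 = 451.5840 MW


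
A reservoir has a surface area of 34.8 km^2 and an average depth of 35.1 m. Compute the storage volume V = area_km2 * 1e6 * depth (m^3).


V = 34.8 * 1e6 * 35.1 = 1.2215e+09 m^3


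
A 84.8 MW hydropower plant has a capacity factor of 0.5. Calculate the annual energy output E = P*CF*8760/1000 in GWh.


E = 84.8 * 0.5 * 8760 / 1000 = 371.4240 GWh


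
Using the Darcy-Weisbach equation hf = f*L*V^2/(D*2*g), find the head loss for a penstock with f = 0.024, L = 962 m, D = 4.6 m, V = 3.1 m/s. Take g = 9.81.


hf = 0.024 * 962 * 3.1^2 / (4.6 * 2 * 9.81) = 2.4584 m


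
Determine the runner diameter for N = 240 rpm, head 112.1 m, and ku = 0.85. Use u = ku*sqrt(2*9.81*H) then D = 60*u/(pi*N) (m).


u = 0.85 * sqrt(2*9.81*112.1) = 39.8631 m/s
D = 60 * 39.8631 / (pi * 240) = 3.1722 m


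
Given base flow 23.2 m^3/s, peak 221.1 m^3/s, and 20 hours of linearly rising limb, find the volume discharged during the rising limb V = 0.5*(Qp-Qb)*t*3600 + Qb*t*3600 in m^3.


V = 0.5*(221.1 - 23.2)*20*3600 + 23.2*20*3600 = 8.7948e+06 m^3


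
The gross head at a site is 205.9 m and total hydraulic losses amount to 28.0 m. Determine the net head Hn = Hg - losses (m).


Hn = 205.9 - 28.0 = 177.9000 m


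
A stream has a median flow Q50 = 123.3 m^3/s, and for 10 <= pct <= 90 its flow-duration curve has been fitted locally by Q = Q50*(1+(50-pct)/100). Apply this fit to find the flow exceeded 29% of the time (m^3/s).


Q = 123.3 * (1 + (50 - 29)/100) = 149.1930 m^3/s


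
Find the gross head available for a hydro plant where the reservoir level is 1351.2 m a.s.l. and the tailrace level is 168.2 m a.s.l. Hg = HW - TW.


Hg = 1351.2 - 168.2 = 1183.0000 m


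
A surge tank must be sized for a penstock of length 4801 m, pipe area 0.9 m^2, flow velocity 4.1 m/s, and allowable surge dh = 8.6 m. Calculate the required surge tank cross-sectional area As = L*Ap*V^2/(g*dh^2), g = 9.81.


As = 4801 * 0.9 * 4.1^2 / (9.81 * 8.6^2) = 100.1097 m^2


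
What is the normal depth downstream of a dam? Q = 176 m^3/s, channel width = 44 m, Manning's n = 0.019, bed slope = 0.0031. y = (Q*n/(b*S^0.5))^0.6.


y = (176 * 0.019 / (44 * 0.0031^0.5))^0.6 = 1.2053 m


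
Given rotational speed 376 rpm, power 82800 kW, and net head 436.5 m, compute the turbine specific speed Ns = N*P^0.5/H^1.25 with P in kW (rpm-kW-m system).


Ns = 376 * 82800^0.5 / 436.5^1.25 = 54.2279


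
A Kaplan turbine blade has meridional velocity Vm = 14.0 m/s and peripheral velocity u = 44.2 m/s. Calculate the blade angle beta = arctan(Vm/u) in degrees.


beta = arctan(14.0 / 44.2) = 17.5752 degrees


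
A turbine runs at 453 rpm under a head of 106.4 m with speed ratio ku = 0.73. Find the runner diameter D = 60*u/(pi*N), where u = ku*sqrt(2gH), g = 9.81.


u = 0.73 * sqrt(2*9.81*106.4) = 33.3536 m/s
D = 60 * 33.3536 / (pi * 453) = 1.4062 m


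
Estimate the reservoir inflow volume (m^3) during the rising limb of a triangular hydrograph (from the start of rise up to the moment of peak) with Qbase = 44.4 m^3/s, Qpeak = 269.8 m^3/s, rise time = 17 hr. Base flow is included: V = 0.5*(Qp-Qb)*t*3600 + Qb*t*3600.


V = 0.5*(269.8 - 44.4)*17*3600 + 44.4*17*3600 = 9.6145e+06 m^3


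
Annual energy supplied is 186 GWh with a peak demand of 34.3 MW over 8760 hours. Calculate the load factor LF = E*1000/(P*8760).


LF = 186 * 1000 / (34.3 * 8760) = 0.6190


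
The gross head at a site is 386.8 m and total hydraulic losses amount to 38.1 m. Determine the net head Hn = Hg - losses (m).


Hn = 386.8 - 38.1 = 348.7000 m


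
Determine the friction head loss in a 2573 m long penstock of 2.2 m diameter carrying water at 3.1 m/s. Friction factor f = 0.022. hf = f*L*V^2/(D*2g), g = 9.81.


hf = 0.022 * 2573 * 3.1^2 / (2.2 * 2 * 9.81) = 12.6027 m


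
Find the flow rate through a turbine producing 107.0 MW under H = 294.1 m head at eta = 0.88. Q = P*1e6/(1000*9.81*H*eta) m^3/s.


Q = 107.0 * 1e6 / (1000 * 9.81 * 294.1 * 0.88) = 42.1441 m^3/s


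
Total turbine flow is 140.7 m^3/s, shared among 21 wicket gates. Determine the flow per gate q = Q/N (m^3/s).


q = 140.7 / 21 = 6.7000 m^3/s


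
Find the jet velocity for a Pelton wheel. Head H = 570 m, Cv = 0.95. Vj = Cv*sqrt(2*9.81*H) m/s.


Vj = 0.95 * sqrt(2*9.81*570) = 100.4640 m/s


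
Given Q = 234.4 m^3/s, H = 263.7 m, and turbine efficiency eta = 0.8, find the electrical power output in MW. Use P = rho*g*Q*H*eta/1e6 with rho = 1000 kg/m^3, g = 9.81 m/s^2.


P = 1000 * 9.81 * 234.4 * 263.7 * 0.8 / 1e6 = 485.0949 MW


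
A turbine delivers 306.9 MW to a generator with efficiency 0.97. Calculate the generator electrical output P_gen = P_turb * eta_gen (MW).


P_gen = 306.9 * 0.97 = 297.6930 MW


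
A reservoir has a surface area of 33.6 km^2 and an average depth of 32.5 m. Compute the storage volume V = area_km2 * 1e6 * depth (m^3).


V = 33.6 * 1e6 * 32.5 = 1.0920e+09 m^3


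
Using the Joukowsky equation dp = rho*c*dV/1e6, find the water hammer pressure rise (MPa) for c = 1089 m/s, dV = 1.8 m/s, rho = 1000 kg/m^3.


dp = 1000 * 1089 * 1.8 / 1e6 = 1.9602 MPa


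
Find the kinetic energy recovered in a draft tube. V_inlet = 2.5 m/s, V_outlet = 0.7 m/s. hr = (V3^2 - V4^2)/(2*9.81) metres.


hr = (2.5^2 - 0.7^2) / (2*9.81) = 0.2936 m


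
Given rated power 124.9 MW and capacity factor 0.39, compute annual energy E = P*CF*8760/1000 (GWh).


E = 124.9 * 0.39 * 8760 / 1000 = 426.7084 GWh


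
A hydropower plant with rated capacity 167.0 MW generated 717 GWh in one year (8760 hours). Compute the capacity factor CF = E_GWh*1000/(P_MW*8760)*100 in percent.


CF = 717 * 1000 / (167.0 * 8760) * 100 = 49.0116 %


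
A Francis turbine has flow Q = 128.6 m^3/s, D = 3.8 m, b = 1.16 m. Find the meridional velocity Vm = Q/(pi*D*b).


Vm = 128.6 / (pi * 3.8 * 1.16) = 9.2864 m/s


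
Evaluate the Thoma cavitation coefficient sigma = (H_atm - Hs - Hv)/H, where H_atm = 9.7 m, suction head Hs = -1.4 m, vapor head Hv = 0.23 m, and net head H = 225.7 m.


sigma = (9.7 - (-1.4) - 0.23) / 225.7 = 0.0482


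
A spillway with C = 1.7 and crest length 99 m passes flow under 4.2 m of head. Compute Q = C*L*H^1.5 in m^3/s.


Q = 1.7 * 99 * 4.2^1.5 = 1448.6319 m^3/s


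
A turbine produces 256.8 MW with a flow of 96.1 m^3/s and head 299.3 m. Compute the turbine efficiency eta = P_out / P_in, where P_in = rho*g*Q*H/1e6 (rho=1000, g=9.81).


P_in = 1000 * 9.81 * 96.1 * 299.3 / 1e6 = 282.1624 MW
eta = 256.8 / 282.1624 = 0.9101
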